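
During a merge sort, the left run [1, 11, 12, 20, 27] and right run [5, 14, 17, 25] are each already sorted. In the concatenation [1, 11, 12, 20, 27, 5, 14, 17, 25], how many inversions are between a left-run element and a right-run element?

For each element r of the right run, count left-run elements greater than r:
r = 5: 11, 12, 20, 27 → 4
r = 14: 20, 27 → 2
r = 17: 20, 27 → 2
r = 25: 27 → 1
Cross-inversions: 4 + 2 + 2 + 1 = 9

9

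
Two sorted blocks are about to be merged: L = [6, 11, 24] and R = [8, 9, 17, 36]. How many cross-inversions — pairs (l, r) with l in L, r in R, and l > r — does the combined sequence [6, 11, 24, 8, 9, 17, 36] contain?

For each element r of the right run, count left-run elements greater than r:
r = 8: 11, 24 → 2
r = 9: 11, 24 → 2
r = 17: 24 → 1
r = 36: none → 0
Cross-inversions: 2 + 2 + 1 + 0 = 5

5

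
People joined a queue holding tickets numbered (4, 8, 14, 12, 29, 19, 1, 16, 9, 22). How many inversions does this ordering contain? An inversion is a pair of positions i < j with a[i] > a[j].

Element-by-element contributions:
4 → 1 → 1
8 → 1 → 1
14 → 12, 1, 9 → 3
12 → 1, 9 → 2
29 → 19, 1, 16, 9, 22 → 5
19 → 1, 16, 9 → 3
1 → none → 0
16 → 9 → 1
9 → none → 0
22 → none → 0
Sum: 1 + 1 + 3 + 2 + 5 + 3 + 0 + 1 + 0 + 0 = 16

16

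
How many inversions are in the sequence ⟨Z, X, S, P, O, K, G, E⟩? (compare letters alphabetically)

28

For each element, count later entries that are smaller:
Z → X, S, P, O, K, G, E → 7
X → S, P, O, K, G, E → 6
S → P, O, K, G, E → 5
P → O, K, G, E → 4
O → K, G, E → 3
K → G, E → 2
G → E → 1
E → none → 0
Sum: 7 + 6 + 5 + 4 + 3 + 2 + 1 + 0 = 28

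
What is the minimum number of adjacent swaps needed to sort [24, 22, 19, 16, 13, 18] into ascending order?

13

The minimum number of adjacent swaps to sort an array equals its inversion count, since every such swap removes exactly one inversion.
Count inversions — for each element, later elements that are smaller:
24: 22, 19, 16, 13, 18 → 5
22: 19, 16, 13, 18 → 4
19: 16, 13, 18 → 3
16: 13 → 1
13: none → 0
18: none → 0
Total inversions: 5 + 4 + 3 + 1 + 0 + 0 = 13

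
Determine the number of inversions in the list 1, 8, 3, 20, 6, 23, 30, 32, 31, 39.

4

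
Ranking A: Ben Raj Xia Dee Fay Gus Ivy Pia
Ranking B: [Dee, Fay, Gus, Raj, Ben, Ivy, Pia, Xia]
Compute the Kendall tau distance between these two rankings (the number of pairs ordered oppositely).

Assign each item its position (1..8) in the first ordering, then rewrite the second ordering as that position sequence:
positions: Ben→1, Raj→2, Xia→3, Dee→4, Fay→5, Gus→6, Ivy→7, Pia→8
second ordering as positions: [4, 5, 6, 2, 1, 7, 8, 3]
Discordant pairs = inversions in this position sequence.
4: 2, 1, 3 → 3
5: 2, 1, 3 → 3
6: 2, 1, 3 → 3
2: 1 → 1
1: 0
7: 3 → 1
8: 3 → 1
3: 0
Total: 3 + 3 + 3 + 1 + 0 + 1 + 1 + 0 = 12

12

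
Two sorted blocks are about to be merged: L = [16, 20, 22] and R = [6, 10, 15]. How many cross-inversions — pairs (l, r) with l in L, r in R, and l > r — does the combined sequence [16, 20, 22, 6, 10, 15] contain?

9

For each element r of the right run, count left-run elements greater than r:
r = 6: 16, 20, 22 → 3
r = 10: 16, 20, 22 → 3
r = 15: 16, 20, 22 → 3
Cross-inversions: 3 + 3 + 3 = 9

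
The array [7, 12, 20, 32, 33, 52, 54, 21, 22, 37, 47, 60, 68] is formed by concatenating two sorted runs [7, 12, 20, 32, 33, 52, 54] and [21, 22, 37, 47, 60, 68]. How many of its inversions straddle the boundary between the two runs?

12

Count, for every r in R, how many entries of L exceed r:
r = 21: 32, 33, 52, 54 → 4
r = 22: 32, 33, 52, 54 → 4
r = 37: 52, 54 → 2
r = 47: 52, 54 → 2
r = 60: none → 0
r = 68: none → 0
Cross-inversions: 4 + 4 + 2 + 2 + 0 + 0 = 12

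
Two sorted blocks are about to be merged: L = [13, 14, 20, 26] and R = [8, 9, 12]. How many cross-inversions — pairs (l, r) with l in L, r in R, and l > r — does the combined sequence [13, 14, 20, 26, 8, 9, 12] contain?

12 cross-inversions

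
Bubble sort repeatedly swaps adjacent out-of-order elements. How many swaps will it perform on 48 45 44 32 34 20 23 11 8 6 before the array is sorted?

Minimum adjacent swaps = number of inversions (each swap of adjacent out-of-order elements removes one inversion and no swap can remove more).
Count inversions — for each element, later elements that are smaller:
48: 45, 44, 32, 34, 20, 23, 11, 8, 6 → 9
45: 44, 32, 34, 20, 23, 11, 8, 6 → 8
44: 32, 34, 20, 23, 11, 8, 6 → 7
32: 20, 23, 11, 8, 6 → 5
34: 20, 23, 11, 8, 6 → 5
20: 11, 8, 6 → 3
23: 11, 8, 6 → 3
11: 8, 6 → 2
8: 6 → 1
6: none → 0
Total inversions: 9 + 8 + 7 + 5 + 5 + 3 + 3 + 2 + 1 + 0 = 43

43 adjacent swaps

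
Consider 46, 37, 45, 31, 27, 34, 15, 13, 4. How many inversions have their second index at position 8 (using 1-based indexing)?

The element at index 8 is 13.
Elements before it: 46, 37, 45, 31, 27, 34, 15
Those larger than 13: 46, 37, 45, 31, 27, 34, 15

7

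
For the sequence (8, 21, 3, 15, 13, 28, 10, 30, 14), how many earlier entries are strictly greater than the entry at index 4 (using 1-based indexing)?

1

The element at index 4 is 15.
Elements before it: 8, 21, 3
Those larger than 15: 21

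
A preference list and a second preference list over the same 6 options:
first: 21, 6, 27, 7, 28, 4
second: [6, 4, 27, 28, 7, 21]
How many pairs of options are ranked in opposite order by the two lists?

9 pairs

Assign each item its position (1..6) in the first ordering, then rewrite the second ordering as that position sequence:
positions: 21→1, 6→2, 27→3, 7→4, 28→5, 4→6
second ordering as positions: [2, 6, 3, 5, 4, 1]
Discordant pairs = inversions in this position sequence.
2: 1 → 1
6: 3, 5, 4, 1 → 4
3: 1 → 1
5: 4, 1 → 2
4: 1 → 1
1: 0
Total: 1 + 4 + 1 + 2 + 1 + 0 = 9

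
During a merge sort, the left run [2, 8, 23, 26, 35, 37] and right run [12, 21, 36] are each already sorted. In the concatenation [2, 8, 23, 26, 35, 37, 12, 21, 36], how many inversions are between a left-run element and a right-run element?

9

Take each right-half value and tally the left-half values above it:
r = 12: 23, 26, 35, 37 → 4
r = 21: 23, 26, 35, 37 → 4
r = 36: 37 → 1
Cross-inversions: 4 + 4 + 1 = 9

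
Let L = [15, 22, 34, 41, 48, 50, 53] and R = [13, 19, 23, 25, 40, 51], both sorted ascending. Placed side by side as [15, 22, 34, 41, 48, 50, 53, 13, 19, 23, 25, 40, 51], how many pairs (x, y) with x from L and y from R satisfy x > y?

Take each right-half value and tally the left-half values above it:
r = 13: 15, 22, 34, 41, 48, 50, 53 → 7
r = 19: 22, 34, 41, 48, 50, 53 → 6
r = 23: 34, 41, 48, 50, 53 → 5
r = 25: 34, 41, 48, 50, 53 → 5
r = 40: 41, 48, 50, 53 → 4
r = 51: 53 → 1
Cross-inversions: 7 + 6 + 5 + 5 + 4 + 1 = 28

28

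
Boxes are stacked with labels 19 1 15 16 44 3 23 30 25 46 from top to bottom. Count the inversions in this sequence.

11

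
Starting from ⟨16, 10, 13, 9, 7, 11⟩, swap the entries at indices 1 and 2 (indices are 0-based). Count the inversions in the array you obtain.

12

Positions 1 and 2 hold 10 and 13; after swapping, the array is [16, 13, 10, 9, 7, 11].
Element-by-element contributions:
16: 5
13: 4
10: 2
9: 1
7: 0
11: 0
Sum: 5 + 4 + 2 + 1 + 0 + 0 = 12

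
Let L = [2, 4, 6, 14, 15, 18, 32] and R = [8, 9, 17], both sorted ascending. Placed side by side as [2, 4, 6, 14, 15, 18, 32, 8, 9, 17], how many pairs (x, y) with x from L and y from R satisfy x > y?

10 split inversions

Take each right-half value and tally the left-half values above it:
r = 8: 14, 15, 18, 32 → 4
r = 9: 14, 15, 18, 32 → 4
r = 17: 18, 32 → 2
Cross-inversions: 4 + 4 + 2 = 10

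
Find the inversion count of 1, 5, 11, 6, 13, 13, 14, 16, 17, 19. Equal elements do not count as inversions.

Sweep left to right; for each value list the smaller values that follow it:
1 → none → 0
5 → none → 0
11 → 6 → 1
6 → none → 0
13 → none → 0
13 → none → 0
14 → none → 0
16 → none → 0
17 → none → 0
19 → none → 0
Sum: 0 + 0 + 1 + 0 + 0 + 0 + 0 + 0 + 0 + 0 = 1

There is 1 inversion.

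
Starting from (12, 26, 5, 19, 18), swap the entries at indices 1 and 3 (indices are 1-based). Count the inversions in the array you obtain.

Positions 1 and 3 hold 12 and 5; after swapping, the array is [5, 26, 12, 19, 18].
Element-by-element contributions:
5 → none → 0
26 → 12, 19, 18 → 3
12 → none → 0
19 → 18 → 1
18 → none → 0
Sum: 0 + 3 + 0 + 1 + 0 = 4

4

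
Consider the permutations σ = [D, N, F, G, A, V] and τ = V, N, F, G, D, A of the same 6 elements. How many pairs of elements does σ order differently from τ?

Assign each item its position (1..6) in the first ordering, then rewrite the second ordering as that position sequence:
positions: D→1, N→2, F→3, G→4, A→5, V→6
second ordering as positions: [6, 2, 3, 4, 1, 5]
Discordant pairs = inversions in this position sequence.
6: 2, 3, 4, 1, 5 → 5
2: 1 → 1
3: 1 → 1
4: 1 → 1
1: 0
5: 0
Total: 5 + 1 + 1 + 1 + 0 + 0 = 8

8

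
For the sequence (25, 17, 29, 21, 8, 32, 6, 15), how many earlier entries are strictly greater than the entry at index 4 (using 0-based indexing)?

4 such elements

The element at index 4 is 8.
Elements before it: 25, 17, 29, 21
Those larger than 8: 25, 17, 29, 21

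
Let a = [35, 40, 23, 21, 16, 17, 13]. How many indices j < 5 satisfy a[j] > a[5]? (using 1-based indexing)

4

The element at index 5 is 16.
Elements before it: 35, 40, 23, 21
Those larger than 16: 35, 40, 23, 21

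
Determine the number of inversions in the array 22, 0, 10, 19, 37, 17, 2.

11 inversions

Sweep left to right; for each value list the smaller values that follow it:
22 → 0, 10, 19, 17, 2 → 5
0 → none → 0
10 → 2 → 1
19 → 17, 2 → 2
37 → 17, 2 → 2
17 → 2 → 1
2 → none → 0
Sum: 5 + 0 + 1 + 2 + 2 + 1 + 0 = 11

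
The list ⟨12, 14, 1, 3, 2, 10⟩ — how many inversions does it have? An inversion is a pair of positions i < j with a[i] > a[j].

Inversion pairs (indices are 0-based):
(0,2): 12 > 1
(0,3): 12 > 3
(0,4): 12 > 2
(0,5): 12 > 10
(1,2): 14 > 1
(1,3): 14 > 3
(1,4): 14 > 2
(1,5): 14 > 10
(3,4): 3 > 2
That's 9 pairs.

9 inversions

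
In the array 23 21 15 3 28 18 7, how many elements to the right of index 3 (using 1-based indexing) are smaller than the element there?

The element at index 3 is 15.
Elements after it: 3, 28, 18, 7
Those smaller than 15: 3, 7

2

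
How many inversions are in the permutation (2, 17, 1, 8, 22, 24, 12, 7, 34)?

Sweep left to right; for each value list the smaller values that follow it:
2: 1
17: 4
1: 0
8: 1
22: 2
24: 2
12: 1
7: 0
34: 0
Sum: 1 + 4 + 0 + 1 + 2 + 2 + 1 + 0 + 0 = 11

11 out-of-order pairs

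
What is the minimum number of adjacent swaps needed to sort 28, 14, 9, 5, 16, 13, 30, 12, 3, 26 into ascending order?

The minimum number of adjacent swaps to sort an array equals its inversion count, since every such swap removes exactly one inversion.
Count inversions — for each element, later elements that are smaller:
28: 14, 9, 5, 16, 13, 12, 3, 26 → 8
14: 9, 5, 13, 12, 3 → 5
9: 5, 3 → 2
5: 3 → 1
16: 13, 12, 3 → 3
13: 12, 3 → 2
30: 12, 3, 26 → 3
12: 3 → 1
3: none → 0
26: none → 0
Total inversions: 8 + 5 + 2 + 1 + 3 + 2 + 3 + 1 + 0 + 0 = 25

25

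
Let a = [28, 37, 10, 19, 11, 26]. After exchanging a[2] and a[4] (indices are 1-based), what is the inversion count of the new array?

Positions 2 and 4 hold 37 and 19; after swapping, the array is [28, 19, 10, 37, 11, 26].
For each element, count later entries that are smaller:
28 → 19, 10, 11, 26 → 4
19 → 10, 11 → 2
10 → none → 0
37 → 11, 26 → 2
11 → none → 0
26 → none → 0
Sum: 4 + 2 + 0 + 2 + 0 + 0 = 8

8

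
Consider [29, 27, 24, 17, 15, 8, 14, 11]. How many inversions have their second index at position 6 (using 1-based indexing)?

The element at index 6 is 8.
Elements before it: 29, 27, 24, 17, 15
Those larger than 8: 29, 27, 24, 17, 15

5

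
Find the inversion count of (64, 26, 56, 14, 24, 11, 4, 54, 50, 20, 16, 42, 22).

Count, for each position, how many later elements it exceeds:
64 → 26, 56, 14, 24, 11, 4, 54, 50, 20, 16, 42, 22 → 12
26 → 14, 24, 11, 4, 20, 16, 22 → 7
56 → 14, 24, 11, 4, 54, 50, 20, 16, 42, 22 → 10
14 → 11, 4 → 2
24 → 11, 4, 20, 16, 22 → 5
11 → 4 → 1
4 → none → 0
54 → 50, 20, 16, 42, 22 → 5
50 → 20, 16, 42, 22 → 4
20 → 16 → 1
16 → none → 0
42 → 22 → 1
22 → none → 0
Sum: 12 + 7 + 10 + 2 + 5 + 1 + 0 + 5 + 4 + 1 + 0 + 1 + 0 = 48

There are 48 out-of-order pairs.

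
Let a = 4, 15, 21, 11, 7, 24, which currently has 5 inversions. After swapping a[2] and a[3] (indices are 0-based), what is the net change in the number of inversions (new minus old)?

Positions 2 and 3 hold 21 and 11; after swapping, the array is [4, 15, 11, 21, 7, 24].
For each element, count later entries that are smaller:
4: 0
15: 2
11: 1
21: 1
7: 0
24: 0
Sum: 0 + 2 + 1 + 1 + 0 + 0 = 4
Change: 4 − 5 = -1

-1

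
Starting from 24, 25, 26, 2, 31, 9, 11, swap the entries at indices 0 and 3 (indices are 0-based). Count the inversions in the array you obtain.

10

Positions 0 and 3 hold 24 and 2; after swapping, the array is [2, 25, 26, 24, 31, 9, 11].
Sweep left to right; for each value list the smaller values that follow it:
2: 0
25: 3
26: 3
24: 2
31: 2
9: 0
11: 0
Sum: 0 + 3 + 3 + 2 + 2 + 0 + 0 = 10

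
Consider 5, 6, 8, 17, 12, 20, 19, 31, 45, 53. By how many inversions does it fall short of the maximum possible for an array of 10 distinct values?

43

Maximum inversions for 10 distinct elements is C(10, 2) = 10·9/2 = 45.
Current inversions — for each element, count later smaller elements:
5: 0
6: 0
8: 0
17: 1
12: 0
20: 1
19: 0
31: 0
45: 0
53: 0
Current total: 0 + 0 + 0 + 1 + 0 + 1 + 0 + 0 + 0 + 0 = 2
Shortfall: 45 − 2 = 43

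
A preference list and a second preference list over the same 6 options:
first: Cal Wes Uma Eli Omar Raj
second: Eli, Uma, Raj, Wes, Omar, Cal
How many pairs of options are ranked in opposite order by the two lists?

There are 10 pairs.

Assign each item its position (1..6) in the first ordering, then rewrite the second ordering as that position sequence:
positions: Cal→1, Wes→2, Uma→3, Eli→4, Omar→5, Raj→6
second ordering as positions: [4, 3, 6, 2, 5, 1]
Discordant pairs = inversions in this position sequence.
4: 3, 2, 1 → 3
3: 2, 1 → 2
6: 2, 5, 1 → 3
2: 1 → 1
5: 1 → 1
1: 0
Total: 3 + 2 + 3 + 1 + 1 + 0 = 10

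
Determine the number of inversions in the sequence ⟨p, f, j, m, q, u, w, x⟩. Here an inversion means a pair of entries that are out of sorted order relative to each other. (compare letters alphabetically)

There are 3 inversions.

For each element, count later entries that are smaller:
p: 3
f: 0
j: 0
m: 0
q: 0
u: 0
w: 0
x: 0
Sum: 3 + 0 + 0 + 0 + 0 + 0 + 0 + 0 = 3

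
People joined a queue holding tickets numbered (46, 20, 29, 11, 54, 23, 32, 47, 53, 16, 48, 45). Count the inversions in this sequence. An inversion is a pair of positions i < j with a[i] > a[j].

Element-by-element contributions:
46 → 20, 29, 11, 23, 32, 16, 45 → 7
20 → 11, 16 → 2
29 → 11, 23, 16 → 3
11 → none → 0
54 → 23, 32, 47, 53, 16, 48, 45 → 7
23 → 16 → 1
32 → 16 → 1
47 → 16, 45 → 2
53 → 16, 48, 45 → 3
16 → none → 0
48 → 45 → 1
45 → none → 0
Sum: 7 + 2 + 3 + 0 + 7 + 1 + 1 + 2 + 3 + 0 + 1 + 0 = 27

27 inversions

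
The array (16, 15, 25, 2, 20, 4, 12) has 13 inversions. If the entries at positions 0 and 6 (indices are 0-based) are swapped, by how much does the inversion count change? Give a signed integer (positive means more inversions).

Positions 0 and 6 hold 16 and 12; after swapping, the array is [12, 15, 25, 2, 20, 4, 16].
For each element, count later entries that are smaller:
12: 2
15: 2
25: 4
2: 0
20: 2
4: 0
16: 0
Sum: 2 + 2 + 4 + 0 + 2 + 0 + 0 = 10
Change: 10 − 13 = -3

-3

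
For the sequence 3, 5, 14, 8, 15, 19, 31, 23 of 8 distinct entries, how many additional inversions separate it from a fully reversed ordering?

26

Maximum inversions for 8 distinct elements is C(8, 2) = 8·7/2 = 28.
Current inversions — for each element, count later smaller elements:
3: 0
5: 0
14: 1
8: 0
15: 0
19: 0
31: 1
23: 0
Current total: 0 + 0 + 1 + 0 + 0 + 0 + 1 + 0 = 2
Shortfall: 28 − 2 = 26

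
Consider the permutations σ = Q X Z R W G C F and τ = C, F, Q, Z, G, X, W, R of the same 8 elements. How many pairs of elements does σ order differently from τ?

17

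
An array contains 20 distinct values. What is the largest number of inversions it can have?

A reversed (strictly descending) arrangement makes every pair an inversion, giving C(20, 2) inversions.
C(20, 2) = 20·19/2 = 190

190 inversions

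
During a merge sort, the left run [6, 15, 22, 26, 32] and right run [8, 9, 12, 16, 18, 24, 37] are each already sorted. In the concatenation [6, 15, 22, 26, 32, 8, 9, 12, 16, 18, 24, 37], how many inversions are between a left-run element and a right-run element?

20

Take each right-half value and tally the left-half values above it:
r = 8: 15, 22, 26, 32 → 4
r = 9: 15, 22, 26, 32 → 4
r = 12: 15, 22, 26, 32 → 4
r = 16: 22, 26, 32 → 3
r = 18: 22, 26, 32 → 3
r = 24: 26, 32 → 2
r = 37: none → 0
Cross-inversions: 4 + 4 + 4 + 3 + 3 + 2 + 0 = 20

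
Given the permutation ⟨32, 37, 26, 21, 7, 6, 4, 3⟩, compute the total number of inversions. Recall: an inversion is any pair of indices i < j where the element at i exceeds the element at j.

Sweep left to right; for each value list the smaller values that follow it:
32: 6
37: 6
26: 5
21: 4
7: 3
6: 2
4: 1
3: 0
Sum: 6 + 6 + 5 + 4 + 3 + 2 + 1 + 0 = 27

27 inversions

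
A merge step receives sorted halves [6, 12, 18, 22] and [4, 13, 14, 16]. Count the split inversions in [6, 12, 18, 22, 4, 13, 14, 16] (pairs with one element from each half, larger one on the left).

10

For each element r of the right run, count left-run elements greater than r:
r = 4: 6, 12, 18, 22 → 4
r = 13: 18, 22 → 2
r = 14: 18, 22 → 2
r = 16: 18, 22 → 2
Cross-inversions: 4 + 2 + 2 + 2 = 10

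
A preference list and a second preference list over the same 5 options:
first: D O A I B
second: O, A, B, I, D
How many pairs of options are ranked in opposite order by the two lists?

5 pairs

Assign each item its position (1..5) in the first ordering, then rewrite the second ordering as that position sequence:
positions: D→1, O→2, A→3, I→4, B→5
second ordering as positions: [2, 3, 5, 4, 1]
Discordant pairs = inversions in this position sequence.
2: 1 → 1
3: 1 → 1
5: 4, 1 → 2
4: 1 → 1
1: 0
Total: 1 + 1 + 2 + 1 + 0 = 5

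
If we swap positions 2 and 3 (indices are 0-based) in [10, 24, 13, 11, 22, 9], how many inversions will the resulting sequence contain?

8 inversions

Positions 2 and 3 hold 13 and 11; after swapping, the array is [10, 24, 11, 13, 22, 9].
Sweep left to right; for each value list the smaller values that follow it:
10: 1
24: 4
11: 1
13: 1
22: 1
9: 0
Sum: 1 + 4 + 1 + 1 + 1 + 0 = 8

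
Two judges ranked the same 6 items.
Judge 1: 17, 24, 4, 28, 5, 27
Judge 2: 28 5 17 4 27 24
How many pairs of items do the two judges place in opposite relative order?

Assign each item its position (1..6) in the first ordering, then rewrite the second ordering as that position sequence:
positions: 17→1, 24→2, 4→3, 28→4, 5→5, 27→6
second ordering as positions: [4, 5, 1, 3, 6, 2]
Discordant pairs = inversions in this position sequence.
4: 1, 3, 2 → 3
5: 1, 3, 2 → 3
1: 0
3: 2 → 1
6: 2 → 1
2: 0
Total: 3 + 3 + 0 + 1 + 1 + 0 = 8

Discordant pairs: 8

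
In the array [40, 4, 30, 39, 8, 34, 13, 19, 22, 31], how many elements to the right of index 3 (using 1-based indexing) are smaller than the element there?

The element at index 3 is 30.
Elements after it: 39, 8, 34, 13, 19, 22, 31
Those smaller than 30: 8, 13, 19, 22

4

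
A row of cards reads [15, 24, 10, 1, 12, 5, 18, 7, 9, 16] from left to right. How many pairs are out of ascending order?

Element-by-element contributions:
15 → 10, 1, 12, 5, 7, 9 → 6
24 → 10, 1, 12, 5, 18, 7, 9, 16 → 8
10 → 1, 5, 7, 9 → 4
1 → none → 0
12 → 5, 7, 9 → 3
5 → none → 0
18 → 7, 9, 16 → 3
7 → none → 0
9 → none → 0
16 → none → 0
Sum: 6 + 8 + 4 + 0 + 3 + 0 + 3 + 0 + 0 + 0 = 24

24 out-of-order pairs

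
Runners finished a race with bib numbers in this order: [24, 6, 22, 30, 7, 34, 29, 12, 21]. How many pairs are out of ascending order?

17

Count, for each position, how many later elements it exceeds:
24 → 6, 22, 7, 12, 21 → 5
6 → none → 0
22 → 7, 12, 21 → 3
30 → 7, 29, 12, 21 → 4
7 → none → 0
34 → 29, 12, 21 → 3
29 → 12, 21 → 2
12 → none → 0
21 → none → 0
Sum: 5 + 0 + 3 + 4 + 0 + 3 + 2 + 0 + 0 = 17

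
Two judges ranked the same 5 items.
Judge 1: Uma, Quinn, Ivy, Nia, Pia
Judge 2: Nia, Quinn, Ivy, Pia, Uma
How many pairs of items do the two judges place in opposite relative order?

6

Assign each item its position (1..5) in the first ordering, then rewrite the second ordering as that position sequence:
positions: Uma→1, Quinn→2, Ivy→3, Nia→4, Pia→5
second ordering as positions: [4, 2, 3, 5, 1]
Discordant pairs = inversions in this position sequence.
4: 2, 3, 1 → 3
2: 1 → 1
3: 1 → 1
5: 1 → 1
1: 0
Total: 3 + 1 + 1 + 1 + 0 = 6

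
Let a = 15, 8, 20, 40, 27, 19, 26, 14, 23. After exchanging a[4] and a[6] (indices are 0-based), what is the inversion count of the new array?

15 inversions

Positions 4 and 6 hold 27 and 26; after swapping, the array is [15, 8, 20, 40, 26, 19, 27, 14, 23].
Element-by-element contributions:
15 → 8, 14 → 2
8 → none → 0
20 → 19, 14 → 2
40 → 26, 19, 27, 14, 23 → 5
26 → 19, 14, 23 → 3
19 → 14 → 1
27 → 14, 23 → 2
14 → none → 0
23 → none → 0
Sum: 2 + 0 + 2 + 5 + 3 + 1 + 2 + 0 + 0 = 15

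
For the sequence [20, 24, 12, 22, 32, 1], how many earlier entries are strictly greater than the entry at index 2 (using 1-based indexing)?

0

The element at index 2 is 24.
Elements before it: 20
None of them are larger than 24.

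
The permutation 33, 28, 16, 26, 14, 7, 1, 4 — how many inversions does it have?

Out-of-order pairs: 26

For each element, count later entries that are smaller:
33: 7
28: 6
16: 4
26: 4
14: 3
7: 2
1: 0
4: 0
Sum: 7 + 6 + 4 + 4 + 3 + 2 + 0 + 0 = 26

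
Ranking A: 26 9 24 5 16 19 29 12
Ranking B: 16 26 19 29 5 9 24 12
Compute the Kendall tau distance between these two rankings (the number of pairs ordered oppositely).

There are 12 discordant pairs.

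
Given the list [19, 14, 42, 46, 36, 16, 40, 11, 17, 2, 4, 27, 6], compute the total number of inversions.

53

Sweep left to right; for each value list the smaller values that follow it:
19: 7
14: 4
42: 9
46: 9
36: 7
16: 4
40: 6
11: 3
17: 3
2: 0
4: 0
27: 1
6: 0
Sum: 7 + 4 + 9 + 9 + 7 + 4 + 6 + 3 + 3 + 0 + 0 + 1 + 0 = 53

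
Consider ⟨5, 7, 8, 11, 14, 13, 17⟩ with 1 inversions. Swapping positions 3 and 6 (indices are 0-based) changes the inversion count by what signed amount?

+5

Positions 3 and 6 hold 11 and 17; after swapping, the array is [5, 7, 8, 17, 14, 13, 11].
For each element, count later entries that are smaller:
5 → none → 0
7 → none → 0
8 → none → 0
17 → 14, 13, 11 → 3
14 → 13, 11 → 2
13 → 11 → 1
11 → none → 0
Sum: 0 + 0 + 0 + 3 + 2 + 1 + 0 = 6
Change: 6 − 1 = +5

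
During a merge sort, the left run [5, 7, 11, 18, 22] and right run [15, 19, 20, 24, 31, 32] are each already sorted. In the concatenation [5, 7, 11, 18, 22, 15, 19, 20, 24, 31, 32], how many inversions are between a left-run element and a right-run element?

Split inversions: 4

For each element r of the right run, count left-run elements greater than r:
r = 15: 18, 22 → 2
r = 19: 22 → 1
r = 20: 22 → 1
r = 24: none → 0
r = 31: none → 0
r = 32: none → 0
Cross-inversions: 2 + 1 + 1 + 0 + 0 + 0 = 4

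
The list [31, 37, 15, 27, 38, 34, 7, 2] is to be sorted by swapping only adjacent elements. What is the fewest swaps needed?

Swaps: 19

The minimum number of adjacent swaps to sort an array equals its inversion count, since every such swap removes exactly one inversion.
Count inversions — for each element, later elements that are smaller:
31: 15, 27, 7, 2 → 4
37: 15, 27, 34, 7, 2 → 5
15: 7, 2 → 2
27: 7, 2 → 2
38: 34, 7, 2 → 3
34: 7, 2 → 2
7: 2 → 1
2: none → 0
Total inversions: 4 + 5 + 2 + 2 + 3 + 2 + 1 + 0 = 19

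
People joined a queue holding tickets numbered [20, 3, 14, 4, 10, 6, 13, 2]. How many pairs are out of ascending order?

There are 18 inversions.

Count, for each position, how many later elements it exceeds:
20 → 3, 14, 4, 10, 6, 13, 2 → 7
3 → 2 → 1
14 → 4, 10, 6, 13, 2 → 5
4 → 2 → 1
10 → 6, 2 → 2
6 → 2 → 1
13 → 2 → 1
2 → none → 0
Sum: 7 + 1 + 5 + 1 + 2 + 1 + 1 + 0 = 18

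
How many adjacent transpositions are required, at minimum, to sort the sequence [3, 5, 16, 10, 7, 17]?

The minimum number of adjacent swaps to sort an array equals its inversion count, since every such swap removes exactly one inversion.
Count inversions — for each element, later elements that are smaller:
3: none → 0
5: none → 0
16: 10, 7 → 2
10: 7 → 1
7: none → 0
17: none → 0
Total inversions: 0 + 0 + 2 + 1 + 0 + 0 = 3

Adjacent swaps: 3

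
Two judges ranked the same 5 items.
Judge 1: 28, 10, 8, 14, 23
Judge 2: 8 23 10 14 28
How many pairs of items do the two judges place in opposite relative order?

Assign each item its position (1..5) in the first ordering, then rewrite the second ordering as that position sequence:
positions: 28→1, 10→2, 8→3, 14→4, 23→5
second ordering as positions: [3, 5, 2, 4, 1]
Discordant pairs = inversions in this position sequence.
3: 2, 1 → 2
5: 2, 4, 1 → 3
2: 1 → 1
4: 1 → 1
1: 0
Total: 2 + 3 + 1 + 1 + 0 = 7

There are 7 discordant pairs.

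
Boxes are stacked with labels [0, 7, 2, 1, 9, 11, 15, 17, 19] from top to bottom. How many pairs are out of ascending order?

Element-by-element contributions:
0: 0
7: 2
2: 1
1: 0
9: 0
11: 0
15: 0
17: 0
19: 0
Sum: 0 + 2 + 1 + 0 + 0 + 0 + 0 + 0 + 0 = 3

3 inversions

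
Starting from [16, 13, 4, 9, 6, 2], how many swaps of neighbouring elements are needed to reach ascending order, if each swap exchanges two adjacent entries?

13

The minimum number of adjacent swaps to sort an array equals its inversion count, since every such swap removes exactly one inversion.
Count inversions — for each element, later elements that are smaller:
16: 13, 4, 9, 6, 2 → 5
13: 4, 9, 6, 2 → 4
4: 2 → 1
9: 6, 2 → 2
6: 2 → 1
2: none → 0
Total inversions: 5 + 4 + 1 + 2 + 1 + 0 = 13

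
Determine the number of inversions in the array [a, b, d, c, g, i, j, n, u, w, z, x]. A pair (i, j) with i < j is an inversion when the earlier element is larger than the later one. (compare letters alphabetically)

Sweep left to right; for each value list the smaller values that follow it:
a: 0
b: 0
d: 1
c: 0
g: 0
i: 0
j: 0
n: 0
u: 0
w: 0
z: 1
x: 0
Sum: 0 + 0 + 1 + 0 + 0 + 0 + 0 + 0 + 0 + 0 + 1 + 0 = 2

2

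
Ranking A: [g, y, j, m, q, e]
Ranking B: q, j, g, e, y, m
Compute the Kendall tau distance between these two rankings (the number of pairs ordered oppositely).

There are 8 discordant pairs.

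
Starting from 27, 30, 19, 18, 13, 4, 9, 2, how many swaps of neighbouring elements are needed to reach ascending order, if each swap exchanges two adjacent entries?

26 adjacent swaps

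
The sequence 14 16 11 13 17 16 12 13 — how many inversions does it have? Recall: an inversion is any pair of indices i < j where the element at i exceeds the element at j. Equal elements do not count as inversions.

Count, for each position, how many later elements it exceeds:
14: 4
16: 4
11: 0
13: 1
17: 3
16: 2
12: 0
13: 0
Sum: 4 + 4 + 0 + 1 + 3 + 2 + 0 + 0 = 14

14 inversions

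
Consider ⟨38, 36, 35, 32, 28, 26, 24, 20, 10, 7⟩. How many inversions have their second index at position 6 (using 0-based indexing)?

6

The element at index 6 is 24.
Elements before it: 38, 36, 35, 32, 28, 26
Those larger than 24: 38, 36, 35, 32, 28, 26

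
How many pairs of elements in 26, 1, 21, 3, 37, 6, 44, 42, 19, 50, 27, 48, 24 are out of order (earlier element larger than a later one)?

25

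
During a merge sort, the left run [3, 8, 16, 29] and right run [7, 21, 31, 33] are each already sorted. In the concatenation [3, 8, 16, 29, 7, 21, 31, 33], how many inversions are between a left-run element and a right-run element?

Take each right-half value and tally the left-half values above it:
r = 7: 8, 16, 29 → 3
r = 21: 29 → 1
r = 31: none → 0
r = 33: none → 0
Cross-inversions: 3 + 1 + 0 + 0 = 4

4 split inversions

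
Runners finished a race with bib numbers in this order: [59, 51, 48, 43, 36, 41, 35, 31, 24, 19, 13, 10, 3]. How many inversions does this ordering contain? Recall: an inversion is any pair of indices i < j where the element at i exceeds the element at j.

77

For each element, count later entries that are smaller:
59: 12
51: 11
48: 10
43: 9
36: 7
41: 7
35: 6
31: 5
24: 4
19: 3
13: 2
10: 1
3: 0
Sum: 12 + 11 + 10 + 9 + 7 + 7 + 6 + 5 + 4 + 3 + 2 + 1 + 0 = 77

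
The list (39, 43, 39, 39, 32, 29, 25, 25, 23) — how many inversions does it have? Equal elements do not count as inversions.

Count, for each position, how many later elements it exceeds:
39: 5
43: 7
39: 5
39: 5
32: 4
29: 3
25: 1
25: 1
23: 0
Sum: 5 + 7 + 5 + 5 + 4 + 3 + 1 + 1 + 0 = 31

31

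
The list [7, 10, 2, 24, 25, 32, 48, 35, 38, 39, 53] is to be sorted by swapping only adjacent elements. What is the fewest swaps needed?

5

The minimum number of adjacent swaps to sort an array equals its inversion count, since every such swap removes exactly one inversion.
Count inversions — for each element, later elements that are smaller:
7: 2 → 1
10: 2 → 1
2: none → 0
24: none → 0
25: none → 0
32: none → 0
48: 35, 38, 39 → 3
35: none → 0
38: none → 0
39: none → 0
53: none → 0
Total inversions: 1 + 1 + 0 + 0 + 0 + 0 + 3 + 0 + 0 + 0 + 0 = 5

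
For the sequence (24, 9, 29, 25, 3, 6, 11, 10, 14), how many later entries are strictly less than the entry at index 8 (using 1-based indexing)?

0

The element at index 8 is 10.
Elements after it: 14
None of them are smaller than 10.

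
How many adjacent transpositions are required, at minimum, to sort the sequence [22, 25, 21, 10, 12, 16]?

The minimum number of adjacent swaps to sort an array equals its inversion count, since every such swap removes exactly one inversion.
Count inversions — for each element, later elements that are smaller:
22: 21, 10, 12, 16 → 4
25: 21, 10, 12, 16 → 4
21: 10, 12, 16 → 3
10: none → 0
12: none → 0
16: none → 0
Total inversions: 4 + 4 + 3 + 0 + 0 + 0 = 11

11 adjacent swaps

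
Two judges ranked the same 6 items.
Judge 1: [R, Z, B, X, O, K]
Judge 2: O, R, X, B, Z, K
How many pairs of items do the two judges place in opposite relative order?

7 discordant pairs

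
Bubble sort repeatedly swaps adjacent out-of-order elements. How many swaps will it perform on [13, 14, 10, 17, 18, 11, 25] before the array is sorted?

Minimum adjacent swaps = number of inversions (each swap of adjacent out-of-order elements removes one inversion and no swap can remove more).
Count inversions — for each element, later elements that are smaller:
13: 10, 11 → 2
14: 10, 11 → 2
10: none → 0
17: 11 → 1
18: 11 → 1
11: none → 0
25: none → 0
Total inversions: 2 + 2 + 0 + 1 + 1 + 0 + 0 = 6

6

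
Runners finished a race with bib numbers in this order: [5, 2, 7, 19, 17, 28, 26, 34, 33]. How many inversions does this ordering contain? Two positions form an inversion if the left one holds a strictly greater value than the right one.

4

Element-by-element contributions:
5: 1
2: 0
7: 0
19: 1
17: 0
28: 1
26: 0
34: 1
33: 0
Sum: 1 + 0 + 0 + 1 + 0 + 1 + 0 + 1 + 0 = 4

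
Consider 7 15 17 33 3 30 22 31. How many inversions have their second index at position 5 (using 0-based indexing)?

The element at index 5 is 30.
Elements before it: 7, 15, 17, 33, 3
Those larger than 30: 33

1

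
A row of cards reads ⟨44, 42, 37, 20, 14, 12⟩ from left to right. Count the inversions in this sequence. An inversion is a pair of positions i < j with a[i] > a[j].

For each element, count later entries that are smaller:
44: 5
42: 4
37: 3
20: 2
14: 1
12: 0
Sum: 5 + 4 + 3 + 2 + 1 + 0 = 15

15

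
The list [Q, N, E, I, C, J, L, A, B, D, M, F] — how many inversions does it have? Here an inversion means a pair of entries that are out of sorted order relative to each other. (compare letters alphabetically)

41

For each element, count later entries that are smaller:
Q → N, E, I, C, J, L, A, B, D, M, F → 11
N → E, I, C, J, L, A, B, D, M, F → 10
E → C, A, B, D → 4
I → C, A, B, D, F → 5
C → A, B → 2
J → A, B, D, F → 4
L → A, B, D, F → 4
A → none → 0
B → none → 0
D → none → 0
M → F → 1
F → none → 0
Sum: 11 + 10 + 4 + 5 + 2 + 4 + 4 + 0 + 0 + 0 + 1 + 0 = 41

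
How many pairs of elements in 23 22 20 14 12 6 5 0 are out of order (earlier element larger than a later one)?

Inversions: 28

For each element, count later entries that are smaller:
23: 7
22: 6
20: 5
14: 4
12: 3
6: 2
5: 1
0: 0
Sum: 7 + 6 + 5 + 4 + 3 + 2 + 1 + 0 = 28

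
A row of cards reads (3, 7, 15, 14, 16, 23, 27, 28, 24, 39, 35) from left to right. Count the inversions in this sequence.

There are 4 inversions.

For each element, count later entries that are smaller:
3 → none → 0
7 → none → 0
15 → 14 → 1
14 → none → 0
16 → none → 0
23 → none → 0
27 → 24 → 1
28 → 24 → 1
24 → none → 0
39 → 35 → 1
35 → none → 0
Sum: 0 + 0 + 1 + 0 + 0 + 0 + 1 + 1 + 0 + 1 + 0 = 4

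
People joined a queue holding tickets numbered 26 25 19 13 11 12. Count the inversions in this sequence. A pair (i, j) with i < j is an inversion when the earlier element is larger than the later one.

14

Count, for each position, how many later elements it exceeds:
26: 5
25: 4
19: 3
13: 2
11: 0
12: 0
Sum: 5 + 4 + 3 + 2 + 0 + 0 = 14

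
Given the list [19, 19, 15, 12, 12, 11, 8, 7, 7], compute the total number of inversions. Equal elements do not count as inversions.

33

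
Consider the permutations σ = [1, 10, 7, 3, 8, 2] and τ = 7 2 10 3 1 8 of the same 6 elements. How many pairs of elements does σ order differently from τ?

Assign each item its position (1..6) in the first ordering, then rewrite the second ordering as that position sequence:
positions: 1→1, 10→2, 7→3, 3→4, 8→5, 2→6
second ordering as positions: [3, 6, 2, 4, 1, 5]
Discordant pairs = inversions in this position sequence.
3: 2, 1 → 2
6: 2, 4, 1, 5 → 4
2: 1 → 1
4: 1 → 1
1: 0
5: 0
Total: 2 + 4 + 1 + 1 + 0 + 0 = 8

8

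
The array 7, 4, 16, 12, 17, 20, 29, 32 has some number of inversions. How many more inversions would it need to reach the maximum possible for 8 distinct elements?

26 inversions short

Maximum inversions for 8 distinct elements is C(8, 2) = 8·7/2 = 28.
Current inversions — for each element, count later smaller elements:
7: 1
4: 0
16: 1
12: 0
17: 0
20: 0
29: 0
32: 0
Current total: 1 + 0 + 1 + 0 + 0 + 0 + 0 + 0 = 2
Shortfall: 28 − 2 = 26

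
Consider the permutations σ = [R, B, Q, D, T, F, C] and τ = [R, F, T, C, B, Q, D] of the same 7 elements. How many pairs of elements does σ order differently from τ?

Assign each item its position (1..7) in the first ordering, then rewrite the second ordering as that position sequence:
positions: R→1, B→2, Q→3, D→4, T→5, F→6, C→7
second ordering as positions: [1, 6, 5, 7, 2, 3, 4]
Discordant pairs = inversions in this position sequence.
1: 0
6: 5, 2, 3, 4 → 4
5: 2, 3, 4 → 3
7: 2, 3, 4 → 3
2: 0
3: 0
4: 0
Total: 0 + 4 + 3 + 3 + 0 + 0 + 0 = 10

10 discordant pairs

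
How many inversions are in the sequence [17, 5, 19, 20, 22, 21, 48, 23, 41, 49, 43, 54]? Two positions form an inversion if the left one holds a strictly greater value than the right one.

Sweep left to right; for each value list the smaller values that follow it:
17 → 5 → 1
5 → none → 0
19 → none → 0
20 → none → 0
22 → 21 → 1
21 → none → 0
48 → 23, 41, 43 → 3
23 → none → 0
41 → none → 0
49 → 43 → 1
43 → none → 0
54 → none → 0
Sum: 1 + 0 + 0 + 0 + 1 + 0 + 3 + 0 + 0 + 1 + 0 + 0 = 6

6 inversions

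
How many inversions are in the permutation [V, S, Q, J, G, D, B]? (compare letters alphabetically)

Inversions: 21

Element-by-element contributions:
V → S, Q, J, G, D, B → 6
S → Q, J, G, D, B → 5
Q → J, G, D, B → 4
J → G, D, B → 3
G → D, B → 2
D → B → 1
B → none → 0
Sum: 6 + 5 + 4 + 3 + 2 + 1 + 0 = 21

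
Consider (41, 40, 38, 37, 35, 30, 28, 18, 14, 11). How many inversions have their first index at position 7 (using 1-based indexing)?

3 such elements

The element at index 7 is 28.
Elements after it: 18, 14, 11
Those smaller than 28: 18, 14, 11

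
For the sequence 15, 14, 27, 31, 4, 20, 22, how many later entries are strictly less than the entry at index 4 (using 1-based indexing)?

3

The element at index 4 is 31.
Elements after it: 4, 20, 22
Those smaller than 31: 4, 20, 22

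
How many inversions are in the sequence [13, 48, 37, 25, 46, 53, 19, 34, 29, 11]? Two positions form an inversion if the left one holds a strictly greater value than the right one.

27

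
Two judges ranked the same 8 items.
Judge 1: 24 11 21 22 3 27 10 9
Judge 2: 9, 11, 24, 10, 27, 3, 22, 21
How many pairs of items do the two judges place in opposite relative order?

Discordant pairs: 18

Assign each item its position (1..8) in the first ordering, then rewrite the second ordering as that position sequence:
positions: 24→1, 11→2, 21→3, 22→4, 3→5, 27→6, 10→7, 9→8
second ordering as positions: [8, 2, 1, 7, 6, 5, 4, 3]
Discordant pairs = inversions in this position sequence.
8: 2, 1, 7, 6, 5, 4, 3 → 7
2: 1 → 1
1: 0
7: 6, 5, 4, 3 → 4
6: 5, 4, 3 → 3
5: 4, 3 → 2
4: 3 → 1
3: 0
Total: 7 + 1 + 0 + 4 + 3 + 2 + 1 + 0 = 18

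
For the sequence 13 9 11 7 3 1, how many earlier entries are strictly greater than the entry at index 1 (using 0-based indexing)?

1

The element at index 1 is 9.
Elements before it: 13
Those larger than 9: 13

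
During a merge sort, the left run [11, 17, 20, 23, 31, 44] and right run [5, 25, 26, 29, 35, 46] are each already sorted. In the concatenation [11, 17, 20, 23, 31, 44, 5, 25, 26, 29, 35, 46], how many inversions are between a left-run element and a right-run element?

13 split inversions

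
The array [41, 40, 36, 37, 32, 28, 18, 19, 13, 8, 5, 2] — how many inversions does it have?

64

Element-by-element contributions:
41 → 40, 36, 37, 32, 28, 18, 19, 13, 8, 5, 2 → 11
40 → 36, 37, 32, 28, 18, 19, 13, 8, 5, 2 → 10
36 → 32, 28, 18, 19, 13, 8, 5, 2 → 8
37 → 32, 28, 18, 19, 13, 8, 5, 2 → 8
32 → 28, 18, 19, 13, 8, 5, 2 → 7
28 → 18, 19, 13, 8, 5, 2 → 6
18 → 13, 8, 5, 2 → 4
19 → 13, 8, 5, 2 → 4
13 → 8, 5, 2 → 3
8 → 5, 2 → 2
5 → 2 → 1
2 → none → 0
Sum: 11 + 10 + 8 + 8 + 7 + 6 + 4 + 4 + 3 + 2 + 1 + 0 = 64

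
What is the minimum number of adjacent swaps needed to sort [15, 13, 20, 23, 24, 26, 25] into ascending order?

2

The minimum number of adjacent swaps to sort an array equals its inversion count, since every such swap removes exactly one inversion.
Count inversions — for each element, later elements that are smaller:
15: 13 → 1
13: none → 0
20: none → 0
23: none → 0
24: none → 0
26: 25 → 1
25: none → 0
Total inversions: 1 + 0 + 0 + 0 + 0 + 1 + 0 = 2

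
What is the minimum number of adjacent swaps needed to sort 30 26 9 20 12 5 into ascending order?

Swaps: 13

Each adjacent swap fixes exactly one inversion, so the minimum swap count equals the number of inversions.
Count inversions — for each element, later elements that are smaller:
30: 26, 9, 20, 12, 5 → 5
26: 9, 20, 12, 5 → 4
9: 5 → 1
20: 12, 5 → 2
12: 5 → 1
5: none → 0
Total inversions: 5 + 4 + 1 + 2 + 1 + 0 = 13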